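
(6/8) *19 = 57/4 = 14.25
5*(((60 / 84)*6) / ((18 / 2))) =50 / 21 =2.38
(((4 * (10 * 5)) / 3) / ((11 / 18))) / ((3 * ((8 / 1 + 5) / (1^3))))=400 / 143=2.80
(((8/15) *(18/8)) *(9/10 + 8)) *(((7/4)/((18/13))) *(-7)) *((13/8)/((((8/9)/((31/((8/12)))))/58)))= -5963139819/12800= -465870.30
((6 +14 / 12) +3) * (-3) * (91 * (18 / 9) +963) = -69845 / 2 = -34922.50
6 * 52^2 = 16224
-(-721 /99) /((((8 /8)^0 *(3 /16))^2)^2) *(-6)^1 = -94502912 /2673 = -35354.62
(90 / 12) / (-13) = -0.58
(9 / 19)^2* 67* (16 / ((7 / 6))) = 520992 / 2527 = 206.17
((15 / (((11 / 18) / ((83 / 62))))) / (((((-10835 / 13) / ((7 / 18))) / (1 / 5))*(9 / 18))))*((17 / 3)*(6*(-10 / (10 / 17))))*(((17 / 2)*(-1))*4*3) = -1335884004 / 3694735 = -361.56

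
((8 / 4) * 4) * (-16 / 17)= -128 / 17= -7.53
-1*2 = -2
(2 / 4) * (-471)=-471 / 2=-235.50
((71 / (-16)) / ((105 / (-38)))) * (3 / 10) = 1349 / 2800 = 0.48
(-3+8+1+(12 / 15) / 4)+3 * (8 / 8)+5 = 71 / 5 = 14.20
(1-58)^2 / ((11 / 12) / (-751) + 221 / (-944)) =-6910077168 / 500509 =-13806.10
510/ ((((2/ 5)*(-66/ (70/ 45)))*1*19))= -1.58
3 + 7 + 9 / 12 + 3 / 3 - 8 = 15 / 4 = 3.75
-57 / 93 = -19 / 31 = -0.61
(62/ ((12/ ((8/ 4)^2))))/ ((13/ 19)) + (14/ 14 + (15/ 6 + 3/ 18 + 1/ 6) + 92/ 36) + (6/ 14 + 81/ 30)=39.72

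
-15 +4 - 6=-17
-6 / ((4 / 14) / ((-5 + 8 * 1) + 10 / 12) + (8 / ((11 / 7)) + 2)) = -1771 / 2115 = -0.84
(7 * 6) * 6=252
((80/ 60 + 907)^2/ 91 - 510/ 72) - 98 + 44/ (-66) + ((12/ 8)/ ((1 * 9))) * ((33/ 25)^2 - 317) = 18239957719/ 2047500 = 8908.40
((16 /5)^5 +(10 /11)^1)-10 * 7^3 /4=-35821953 /68750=-521.05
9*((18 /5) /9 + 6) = 288 /5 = 57.60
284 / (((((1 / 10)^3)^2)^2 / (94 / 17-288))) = -1363768000000000000 / 17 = -80221647058823529.41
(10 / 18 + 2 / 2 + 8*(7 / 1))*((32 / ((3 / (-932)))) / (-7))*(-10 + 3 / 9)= -64002304 / 81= -790151.90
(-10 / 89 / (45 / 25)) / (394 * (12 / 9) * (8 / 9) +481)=-30 / 455591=-0.00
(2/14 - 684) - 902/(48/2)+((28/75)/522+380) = -187143133/548100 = -341.44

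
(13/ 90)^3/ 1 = 2197/ 729000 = 0.00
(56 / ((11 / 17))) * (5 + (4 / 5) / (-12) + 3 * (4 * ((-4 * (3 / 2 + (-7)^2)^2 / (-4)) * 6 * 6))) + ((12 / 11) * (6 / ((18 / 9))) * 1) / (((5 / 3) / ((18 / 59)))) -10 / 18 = 2784645543047 / 29205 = 95348246.64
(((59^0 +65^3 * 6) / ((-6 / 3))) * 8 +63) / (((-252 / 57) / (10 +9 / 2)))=518801213 / 24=21616717.21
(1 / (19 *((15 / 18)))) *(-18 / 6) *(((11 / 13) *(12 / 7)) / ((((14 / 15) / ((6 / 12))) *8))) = -0.02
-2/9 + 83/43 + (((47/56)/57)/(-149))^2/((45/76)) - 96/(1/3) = -1648826185689413/5759246661840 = -286.29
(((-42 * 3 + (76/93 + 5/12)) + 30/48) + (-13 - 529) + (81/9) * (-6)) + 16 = -174627/248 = -704.14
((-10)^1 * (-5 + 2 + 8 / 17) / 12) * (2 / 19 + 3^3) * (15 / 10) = 110725 / 1292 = 85.70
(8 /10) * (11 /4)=11 /5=2.20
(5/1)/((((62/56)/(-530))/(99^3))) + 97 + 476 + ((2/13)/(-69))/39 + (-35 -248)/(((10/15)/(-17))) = -5037268240678057/2168946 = -2322449816.95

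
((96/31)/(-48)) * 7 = -0.45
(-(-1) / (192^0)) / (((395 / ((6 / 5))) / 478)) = 1.45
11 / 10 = 1.10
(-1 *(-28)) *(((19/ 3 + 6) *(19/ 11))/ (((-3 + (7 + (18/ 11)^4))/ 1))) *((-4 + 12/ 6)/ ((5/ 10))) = -708092/ 3315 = -213.60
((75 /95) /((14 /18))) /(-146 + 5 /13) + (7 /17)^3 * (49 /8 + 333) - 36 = -40674035195 /3298509592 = -12.33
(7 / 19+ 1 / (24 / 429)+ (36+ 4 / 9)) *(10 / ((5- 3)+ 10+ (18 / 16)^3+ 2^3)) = 47880320 / 1875699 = 25.53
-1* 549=-549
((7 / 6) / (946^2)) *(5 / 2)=35 / 10738992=0.00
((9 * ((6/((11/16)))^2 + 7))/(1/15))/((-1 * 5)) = -271701/121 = -2245.46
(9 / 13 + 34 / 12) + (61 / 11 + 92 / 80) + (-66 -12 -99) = -166.78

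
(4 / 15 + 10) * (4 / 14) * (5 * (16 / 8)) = 88 / 3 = 29.33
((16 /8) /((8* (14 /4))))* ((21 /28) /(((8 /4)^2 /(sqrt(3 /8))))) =3* sqrt(6) /896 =0.01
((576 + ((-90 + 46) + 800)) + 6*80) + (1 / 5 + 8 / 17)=154077 / 85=1812.67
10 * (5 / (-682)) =-25 / 341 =-0.07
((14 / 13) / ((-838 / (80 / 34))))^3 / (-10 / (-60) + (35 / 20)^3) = -4214784000 / 842430872169664739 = -0.00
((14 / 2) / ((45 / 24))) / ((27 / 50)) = 560 / 81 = 6.91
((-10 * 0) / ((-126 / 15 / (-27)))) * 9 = 0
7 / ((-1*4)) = -7 / 4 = -1.75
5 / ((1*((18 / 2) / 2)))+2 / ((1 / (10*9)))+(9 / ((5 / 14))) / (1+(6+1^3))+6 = 34247 / 180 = 190.26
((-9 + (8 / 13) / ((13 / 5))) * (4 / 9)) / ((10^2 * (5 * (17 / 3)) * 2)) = -1481 / 2154750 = -0.00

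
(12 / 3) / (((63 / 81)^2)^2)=26244 / 2401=10.93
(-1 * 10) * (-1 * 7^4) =24010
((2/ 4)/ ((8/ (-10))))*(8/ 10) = -1/ 2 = -0.50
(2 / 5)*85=34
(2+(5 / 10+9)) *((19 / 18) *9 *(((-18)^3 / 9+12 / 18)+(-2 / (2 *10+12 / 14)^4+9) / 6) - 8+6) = -384836378508493 / 5452462272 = -70580.29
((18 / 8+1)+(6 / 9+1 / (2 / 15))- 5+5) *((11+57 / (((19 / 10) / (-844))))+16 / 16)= -288933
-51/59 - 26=-1585/59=-26.86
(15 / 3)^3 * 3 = 375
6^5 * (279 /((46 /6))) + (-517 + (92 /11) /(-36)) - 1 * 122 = 642887156 /2277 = 282339.55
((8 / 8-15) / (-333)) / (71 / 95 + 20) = 1330 / 656343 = 0.00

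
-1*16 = -16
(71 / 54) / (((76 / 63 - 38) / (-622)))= 22.23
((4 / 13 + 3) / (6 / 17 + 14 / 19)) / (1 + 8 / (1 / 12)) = 13889 / 443872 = 0.03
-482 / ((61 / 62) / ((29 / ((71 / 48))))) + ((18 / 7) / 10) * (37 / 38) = -55324600017 / 5760230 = -9604.58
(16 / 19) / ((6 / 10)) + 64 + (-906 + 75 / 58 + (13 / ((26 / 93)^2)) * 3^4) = 1085897395 / 85956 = 12633.18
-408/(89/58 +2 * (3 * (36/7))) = -165648/13151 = -12.60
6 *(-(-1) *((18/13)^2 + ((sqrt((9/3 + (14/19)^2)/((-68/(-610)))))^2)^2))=77298706121547/12730015922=6072.16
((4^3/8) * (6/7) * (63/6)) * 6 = 432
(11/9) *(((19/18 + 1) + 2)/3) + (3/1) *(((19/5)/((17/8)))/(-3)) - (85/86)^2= -170004041/152764380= -1.11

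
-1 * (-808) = 808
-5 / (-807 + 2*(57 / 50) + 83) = 125 / 18043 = 0.01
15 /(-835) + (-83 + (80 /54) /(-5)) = -375664 /4509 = -83.31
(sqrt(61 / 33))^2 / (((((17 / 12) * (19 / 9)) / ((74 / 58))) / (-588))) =-47776176 / 103037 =-463.68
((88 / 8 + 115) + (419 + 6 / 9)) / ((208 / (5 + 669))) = 551669 / 312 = 1768.17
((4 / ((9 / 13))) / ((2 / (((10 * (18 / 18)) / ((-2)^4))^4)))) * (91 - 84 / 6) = 625625 / 18432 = 33.94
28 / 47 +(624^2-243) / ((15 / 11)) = 67060727 / 235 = 285364.80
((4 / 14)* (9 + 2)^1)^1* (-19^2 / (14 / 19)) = -75449 / 49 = -1539.78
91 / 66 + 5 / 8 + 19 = 5545 / 264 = 21.00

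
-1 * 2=-2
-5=-5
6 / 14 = 3 / 7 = 0.43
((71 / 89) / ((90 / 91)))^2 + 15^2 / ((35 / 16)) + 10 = 50978690647 / 449120700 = 113.51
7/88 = 0.08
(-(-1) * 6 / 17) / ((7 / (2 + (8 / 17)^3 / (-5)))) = 0.10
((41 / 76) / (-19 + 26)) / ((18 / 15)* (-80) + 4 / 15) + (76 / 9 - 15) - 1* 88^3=-681478.56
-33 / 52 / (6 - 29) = 33 / 1196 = 0.03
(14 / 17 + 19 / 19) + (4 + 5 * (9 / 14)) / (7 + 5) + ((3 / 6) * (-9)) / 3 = 2641 / 2856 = 0.92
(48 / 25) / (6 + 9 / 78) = 416 / 1325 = 0.31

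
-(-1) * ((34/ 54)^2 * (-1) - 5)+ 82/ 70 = -107801/ 25515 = -4.23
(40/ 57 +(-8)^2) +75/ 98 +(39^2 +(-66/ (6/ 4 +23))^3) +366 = 25924264529/ 13411986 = 1932.92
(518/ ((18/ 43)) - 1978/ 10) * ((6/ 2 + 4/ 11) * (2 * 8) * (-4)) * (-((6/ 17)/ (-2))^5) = -175951872/ 4593655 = -38.30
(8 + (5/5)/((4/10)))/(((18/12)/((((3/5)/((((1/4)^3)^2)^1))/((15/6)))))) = 172032/25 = 6881.28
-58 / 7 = -8.29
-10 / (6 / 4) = -20 / 3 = -6.67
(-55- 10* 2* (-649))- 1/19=245574/19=12924.95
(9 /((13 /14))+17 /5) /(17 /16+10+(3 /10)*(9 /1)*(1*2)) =0.80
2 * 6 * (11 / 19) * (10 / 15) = 88 / 19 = 4.63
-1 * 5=-5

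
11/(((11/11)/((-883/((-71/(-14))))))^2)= 1681009484/5041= 333467.46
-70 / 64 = -35 / 32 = -1.09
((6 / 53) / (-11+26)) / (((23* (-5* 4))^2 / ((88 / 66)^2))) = 2 / 31541625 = 0.00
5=5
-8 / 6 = -4 / 3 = -1.33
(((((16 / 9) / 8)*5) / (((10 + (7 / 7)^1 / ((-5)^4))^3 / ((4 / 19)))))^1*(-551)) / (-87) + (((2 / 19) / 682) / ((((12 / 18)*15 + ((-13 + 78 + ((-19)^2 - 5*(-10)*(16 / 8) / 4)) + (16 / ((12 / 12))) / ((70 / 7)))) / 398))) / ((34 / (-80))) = 11479176059559800 / 9825364812820844133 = 0.00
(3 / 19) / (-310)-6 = -35343 / 5890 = -6.00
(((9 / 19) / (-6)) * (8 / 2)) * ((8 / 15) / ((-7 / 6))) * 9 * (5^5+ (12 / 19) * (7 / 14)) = 7329312 / 1805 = 4060.56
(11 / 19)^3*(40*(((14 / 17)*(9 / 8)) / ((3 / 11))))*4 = 12298440 / 116603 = 105.47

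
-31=-31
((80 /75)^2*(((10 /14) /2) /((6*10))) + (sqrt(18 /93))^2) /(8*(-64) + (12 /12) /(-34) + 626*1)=997628 /567590625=0.00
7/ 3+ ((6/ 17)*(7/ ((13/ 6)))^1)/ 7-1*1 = 992/ 663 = 1.50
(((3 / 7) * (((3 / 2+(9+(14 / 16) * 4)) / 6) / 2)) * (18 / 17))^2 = 81 / 289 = 0.28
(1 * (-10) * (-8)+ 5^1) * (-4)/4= -85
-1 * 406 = -406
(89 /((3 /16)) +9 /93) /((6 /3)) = 44153 /186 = 237.38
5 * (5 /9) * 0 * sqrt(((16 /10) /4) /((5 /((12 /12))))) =0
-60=-60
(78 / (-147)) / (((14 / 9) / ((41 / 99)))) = -533 / 3773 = -0.14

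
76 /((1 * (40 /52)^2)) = 3211 /25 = 128.44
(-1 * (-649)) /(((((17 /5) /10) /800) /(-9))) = -233640000 /17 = -13743529.41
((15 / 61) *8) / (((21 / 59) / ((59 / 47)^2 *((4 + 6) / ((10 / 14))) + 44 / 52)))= 1552504760 / 12262159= 126.61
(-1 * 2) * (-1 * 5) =10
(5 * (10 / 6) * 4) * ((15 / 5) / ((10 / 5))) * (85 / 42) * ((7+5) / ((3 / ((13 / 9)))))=110500 / 189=584.66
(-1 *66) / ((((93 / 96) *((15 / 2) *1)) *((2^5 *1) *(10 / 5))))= -22 / 155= -0.14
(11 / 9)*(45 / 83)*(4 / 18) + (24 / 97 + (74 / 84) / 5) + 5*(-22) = -555038779 / 5072130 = -109.43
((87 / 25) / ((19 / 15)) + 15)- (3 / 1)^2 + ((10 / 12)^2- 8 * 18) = -460189 / 3420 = -134.56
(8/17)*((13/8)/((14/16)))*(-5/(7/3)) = -1560/833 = -1.87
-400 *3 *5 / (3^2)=-2000 / 3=-666.67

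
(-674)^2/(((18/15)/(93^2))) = 3274194270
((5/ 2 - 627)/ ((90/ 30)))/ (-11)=18.92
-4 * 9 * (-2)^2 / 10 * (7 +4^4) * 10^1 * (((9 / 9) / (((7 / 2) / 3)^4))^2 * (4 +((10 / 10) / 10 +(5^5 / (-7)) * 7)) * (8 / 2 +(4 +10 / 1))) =17866957580070912 / 28824005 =619863810.74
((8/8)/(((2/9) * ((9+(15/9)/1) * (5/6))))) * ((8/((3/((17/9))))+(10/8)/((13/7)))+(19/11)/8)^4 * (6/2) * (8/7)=160366798907024077543/74917431000023040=2140.58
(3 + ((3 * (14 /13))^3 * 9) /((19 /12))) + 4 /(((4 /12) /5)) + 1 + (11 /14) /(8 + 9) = 2540646501 /9934834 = 255.73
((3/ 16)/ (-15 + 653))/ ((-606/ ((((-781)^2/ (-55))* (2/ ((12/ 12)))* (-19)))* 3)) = -95779/ 1405920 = -0.07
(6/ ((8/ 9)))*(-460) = -3105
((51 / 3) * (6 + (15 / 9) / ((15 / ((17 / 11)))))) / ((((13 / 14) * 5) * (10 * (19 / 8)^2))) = 357952 / 893475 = 0.40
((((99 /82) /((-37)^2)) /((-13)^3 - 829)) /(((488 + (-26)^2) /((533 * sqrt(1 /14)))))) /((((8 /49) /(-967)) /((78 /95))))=113252139 * sqrt(14) /2443136237440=0.00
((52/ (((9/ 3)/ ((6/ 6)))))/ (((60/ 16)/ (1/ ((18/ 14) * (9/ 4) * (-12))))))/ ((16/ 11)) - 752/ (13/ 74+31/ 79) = -593526961/ 448335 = -1323.85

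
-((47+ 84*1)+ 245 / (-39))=-4864 / 39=-124.72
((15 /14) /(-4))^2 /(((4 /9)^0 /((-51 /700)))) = -459 /87808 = -0.01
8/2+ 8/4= 6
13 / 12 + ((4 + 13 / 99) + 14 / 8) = 1379 / 198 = 6.96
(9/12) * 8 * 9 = 54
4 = 4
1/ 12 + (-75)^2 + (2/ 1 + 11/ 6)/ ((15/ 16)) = 1013251/ 180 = 5629.17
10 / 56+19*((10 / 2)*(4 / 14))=765 / 28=27.32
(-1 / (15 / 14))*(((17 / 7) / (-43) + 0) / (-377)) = -34 / 243165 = -0.00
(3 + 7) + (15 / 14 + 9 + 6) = 365 / 14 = 26.07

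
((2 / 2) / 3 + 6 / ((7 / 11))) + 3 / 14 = 419 / 42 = 9.98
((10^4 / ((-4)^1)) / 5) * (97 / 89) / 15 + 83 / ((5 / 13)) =239593 / 1335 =179.47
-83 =-83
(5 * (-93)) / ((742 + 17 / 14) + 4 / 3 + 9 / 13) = -0.62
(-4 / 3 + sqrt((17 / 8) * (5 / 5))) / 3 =-4 / 9 + sqrt(34) / 12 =0.04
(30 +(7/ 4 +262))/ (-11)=-1175/ 44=-26.70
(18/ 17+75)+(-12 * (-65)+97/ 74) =1078571/ 1258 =857.37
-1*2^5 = -32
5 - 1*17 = -12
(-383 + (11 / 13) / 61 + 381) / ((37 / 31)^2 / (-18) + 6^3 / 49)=-0.46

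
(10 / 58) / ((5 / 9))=9 / 29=0.31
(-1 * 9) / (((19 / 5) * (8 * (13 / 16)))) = -90 / 247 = -0.36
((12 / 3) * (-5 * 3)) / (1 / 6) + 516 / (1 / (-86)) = -44736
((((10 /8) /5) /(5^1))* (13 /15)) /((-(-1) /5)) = 13 /60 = 0.22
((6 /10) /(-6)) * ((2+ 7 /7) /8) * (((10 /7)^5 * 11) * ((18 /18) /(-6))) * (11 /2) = 2.25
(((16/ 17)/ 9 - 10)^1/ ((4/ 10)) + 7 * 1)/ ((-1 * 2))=1357/ 153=8.87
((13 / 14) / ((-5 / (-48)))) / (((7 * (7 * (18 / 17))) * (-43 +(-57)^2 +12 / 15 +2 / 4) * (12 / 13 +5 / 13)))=1352 / 33003117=0.00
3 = 3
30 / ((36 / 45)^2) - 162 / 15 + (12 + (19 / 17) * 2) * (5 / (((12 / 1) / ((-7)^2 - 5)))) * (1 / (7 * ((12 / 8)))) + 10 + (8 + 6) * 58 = 37824733 / 42840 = 882.93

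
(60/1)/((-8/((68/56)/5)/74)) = -1887/14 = -134.79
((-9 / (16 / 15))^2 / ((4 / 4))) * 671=47769.43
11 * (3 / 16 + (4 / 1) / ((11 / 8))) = 545 / 16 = 34.06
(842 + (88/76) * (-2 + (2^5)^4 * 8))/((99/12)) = 738261320/627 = 1177450.27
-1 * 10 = -10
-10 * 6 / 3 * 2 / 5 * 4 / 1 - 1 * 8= -40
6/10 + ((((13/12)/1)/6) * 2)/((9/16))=503/405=1.24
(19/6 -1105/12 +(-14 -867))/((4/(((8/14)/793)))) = -0.17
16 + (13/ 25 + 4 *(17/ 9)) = 5417/ 225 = 24.08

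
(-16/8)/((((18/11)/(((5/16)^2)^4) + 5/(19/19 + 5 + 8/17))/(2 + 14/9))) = -550000000/1391629169529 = -0.00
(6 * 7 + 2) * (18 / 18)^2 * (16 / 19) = 704 / 19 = 37.05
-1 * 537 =-537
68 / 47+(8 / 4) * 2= 256 / 47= 5.45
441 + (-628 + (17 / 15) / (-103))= -288932 / 1545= -187.01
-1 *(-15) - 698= -683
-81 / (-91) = 81 / 91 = 0.89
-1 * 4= -4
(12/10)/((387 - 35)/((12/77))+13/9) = 54/101705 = 0.00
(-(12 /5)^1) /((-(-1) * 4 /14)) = -42 /5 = -8.40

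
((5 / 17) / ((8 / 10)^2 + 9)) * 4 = 0.12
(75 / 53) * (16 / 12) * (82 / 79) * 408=3345600 / 4187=799.04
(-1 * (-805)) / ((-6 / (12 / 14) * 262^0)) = -115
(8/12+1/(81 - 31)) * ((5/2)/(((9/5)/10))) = 515/54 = 9.54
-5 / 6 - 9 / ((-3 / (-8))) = -149 / 6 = -24.83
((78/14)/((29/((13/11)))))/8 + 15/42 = 6887/17864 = 0.39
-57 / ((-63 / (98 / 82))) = 133 / 123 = 1.08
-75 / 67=-1.12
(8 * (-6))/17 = -48/17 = -2.82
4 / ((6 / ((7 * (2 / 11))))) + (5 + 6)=391 / 33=11.85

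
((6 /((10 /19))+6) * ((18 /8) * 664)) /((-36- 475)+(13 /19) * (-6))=-50.47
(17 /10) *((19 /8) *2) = 323 /40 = 8.08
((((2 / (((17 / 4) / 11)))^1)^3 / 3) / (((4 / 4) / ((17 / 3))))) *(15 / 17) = 3407360 / 14739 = 231.18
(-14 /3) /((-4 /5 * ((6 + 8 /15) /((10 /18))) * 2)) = 125 /504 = 0.25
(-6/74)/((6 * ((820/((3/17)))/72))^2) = -243/449373325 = -0.00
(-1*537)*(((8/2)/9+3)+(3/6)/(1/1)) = -12709/6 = -2118.17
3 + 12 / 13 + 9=168 / 13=12.92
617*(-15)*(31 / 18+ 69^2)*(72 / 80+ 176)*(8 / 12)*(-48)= 748567110536 / 3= 249522370178.67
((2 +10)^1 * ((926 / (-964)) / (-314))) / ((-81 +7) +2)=-463 / 908088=-0.00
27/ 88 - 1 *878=-77237/ 88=-877.69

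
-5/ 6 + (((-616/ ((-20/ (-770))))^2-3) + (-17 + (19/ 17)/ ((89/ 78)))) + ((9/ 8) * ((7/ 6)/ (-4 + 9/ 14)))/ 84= 3839643356607347/ 6826656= 562448636.14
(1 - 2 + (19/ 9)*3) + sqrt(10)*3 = 16/ 3 + 3*sqrt(10) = 14.82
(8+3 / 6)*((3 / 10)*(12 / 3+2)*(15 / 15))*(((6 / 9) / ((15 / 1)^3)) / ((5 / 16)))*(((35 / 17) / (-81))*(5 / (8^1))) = -14 / 91125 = -0.00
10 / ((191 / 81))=810 / 191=4.24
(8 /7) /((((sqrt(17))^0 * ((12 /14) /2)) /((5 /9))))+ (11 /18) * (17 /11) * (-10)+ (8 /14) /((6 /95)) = 205 /189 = 1.08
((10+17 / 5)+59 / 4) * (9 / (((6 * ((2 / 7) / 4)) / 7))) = 82761 / 20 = 4138.05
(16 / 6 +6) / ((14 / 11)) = 143 / 21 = 6.81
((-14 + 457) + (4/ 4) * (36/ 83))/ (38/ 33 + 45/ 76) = 92306940/ 362959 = 254.32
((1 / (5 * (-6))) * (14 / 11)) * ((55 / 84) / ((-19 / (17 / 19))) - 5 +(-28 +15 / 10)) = 956141 / 714780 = 1.34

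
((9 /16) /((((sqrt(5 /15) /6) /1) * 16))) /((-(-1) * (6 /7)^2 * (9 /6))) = 49 * sqrt(3) /256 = 0.33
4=4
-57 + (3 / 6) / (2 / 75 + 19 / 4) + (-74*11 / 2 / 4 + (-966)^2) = 5347940837 / 5732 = 932997.35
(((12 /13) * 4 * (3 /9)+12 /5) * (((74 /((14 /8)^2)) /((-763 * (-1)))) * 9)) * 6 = 15088896 /2430155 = 6.21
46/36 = 23/18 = 1.28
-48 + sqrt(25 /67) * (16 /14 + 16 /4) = -48 + 180 * sqrt(67) /469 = -44.86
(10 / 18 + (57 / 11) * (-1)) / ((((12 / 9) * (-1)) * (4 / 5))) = 1145 / 264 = 4.34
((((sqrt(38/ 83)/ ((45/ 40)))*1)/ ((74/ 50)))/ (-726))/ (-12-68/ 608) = 15200*sqrt(3154)/ 18470673837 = 0.00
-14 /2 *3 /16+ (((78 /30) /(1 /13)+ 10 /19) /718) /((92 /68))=-16029219 /12550640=-1.28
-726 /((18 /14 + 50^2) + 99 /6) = -10164 /35249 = -0.29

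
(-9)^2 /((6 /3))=81 /2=40.50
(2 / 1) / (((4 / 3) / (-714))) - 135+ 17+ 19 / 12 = -1187.42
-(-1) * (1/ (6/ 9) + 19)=41/ 2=20.50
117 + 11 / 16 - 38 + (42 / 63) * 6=1339 / 16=83.69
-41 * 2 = -82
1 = 1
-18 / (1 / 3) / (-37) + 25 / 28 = 2.35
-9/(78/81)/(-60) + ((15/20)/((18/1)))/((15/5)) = 397/2340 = 0.17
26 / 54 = 13 / 27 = 0.48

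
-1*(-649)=649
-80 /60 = -4 /3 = -1.33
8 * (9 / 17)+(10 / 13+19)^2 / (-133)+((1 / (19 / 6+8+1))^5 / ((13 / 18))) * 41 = 1027398455375407 / 792139313329637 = 1.30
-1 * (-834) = 834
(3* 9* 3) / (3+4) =81 / 7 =11.57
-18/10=-9/5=-1.80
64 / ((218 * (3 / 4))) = 128 / 327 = 0.39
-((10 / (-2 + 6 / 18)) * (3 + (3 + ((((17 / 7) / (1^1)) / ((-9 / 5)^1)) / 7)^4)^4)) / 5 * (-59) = -20321193461021507588975778001581203525929900642 / 3410877962501115613882237730171036941131735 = -5957.76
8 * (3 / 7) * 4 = 96 / 7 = 13.71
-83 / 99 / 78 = -83 / 7722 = -0.01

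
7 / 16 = 0.44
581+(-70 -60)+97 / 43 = 19490 / 43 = 453.26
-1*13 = -13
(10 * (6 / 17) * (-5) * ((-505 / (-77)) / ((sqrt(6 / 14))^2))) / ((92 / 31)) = -391375 / 4301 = -91.00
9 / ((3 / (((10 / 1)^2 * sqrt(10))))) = 300 * sqrt(10) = 948.68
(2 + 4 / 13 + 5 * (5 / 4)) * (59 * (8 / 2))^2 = 6196180 / 13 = 476629.23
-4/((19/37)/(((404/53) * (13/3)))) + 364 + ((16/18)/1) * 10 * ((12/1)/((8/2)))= 402908/3021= 133.37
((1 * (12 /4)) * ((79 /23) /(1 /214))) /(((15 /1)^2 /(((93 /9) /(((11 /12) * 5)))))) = 2096344 /94875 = 22.10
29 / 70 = 0.41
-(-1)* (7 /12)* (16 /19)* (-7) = -3.44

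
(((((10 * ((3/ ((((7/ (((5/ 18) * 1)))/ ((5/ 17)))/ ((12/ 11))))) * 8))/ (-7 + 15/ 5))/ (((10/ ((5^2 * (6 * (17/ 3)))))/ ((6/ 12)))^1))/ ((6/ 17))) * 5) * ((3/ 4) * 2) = -53125/ 77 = -689.94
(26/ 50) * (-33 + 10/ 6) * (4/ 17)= -4888/ 1275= -3.83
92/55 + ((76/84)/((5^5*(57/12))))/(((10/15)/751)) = 419022/240625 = 1.74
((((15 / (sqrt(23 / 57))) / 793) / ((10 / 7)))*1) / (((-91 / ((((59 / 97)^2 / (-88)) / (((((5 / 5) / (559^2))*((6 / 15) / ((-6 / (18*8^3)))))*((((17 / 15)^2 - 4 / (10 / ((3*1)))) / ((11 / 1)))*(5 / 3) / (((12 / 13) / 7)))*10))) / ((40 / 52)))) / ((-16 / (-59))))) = -8836371*sqrt(1311) / 1797847030784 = -0.00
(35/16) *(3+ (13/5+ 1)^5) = 13292601/10000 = 1329.26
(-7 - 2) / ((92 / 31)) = -279 / 92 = -3.03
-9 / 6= -3 / 2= -1.50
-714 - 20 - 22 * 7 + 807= -81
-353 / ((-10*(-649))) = -353 / 6490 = -0.05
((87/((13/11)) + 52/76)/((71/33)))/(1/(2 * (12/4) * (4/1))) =14534784/17537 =828.81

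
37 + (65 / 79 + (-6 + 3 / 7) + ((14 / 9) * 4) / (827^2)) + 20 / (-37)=3993814800251 / 125944841421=31.71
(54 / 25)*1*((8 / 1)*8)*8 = 27648 / 25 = 1105.92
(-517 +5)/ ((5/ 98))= -50176/ 5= -10035.20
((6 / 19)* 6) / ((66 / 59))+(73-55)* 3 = 11640 / 209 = 55.69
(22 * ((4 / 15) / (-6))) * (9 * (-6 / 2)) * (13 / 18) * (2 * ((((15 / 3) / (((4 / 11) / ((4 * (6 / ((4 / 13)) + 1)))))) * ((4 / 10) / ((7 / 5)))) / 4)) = 64493 / 21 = 3071.10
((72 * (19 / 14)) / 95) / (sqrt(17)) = 36 * sqrt(17) / 595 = 0.25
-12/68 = -3/17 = -0.18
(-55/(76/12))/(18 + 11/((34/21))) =-1870/5339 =-0.35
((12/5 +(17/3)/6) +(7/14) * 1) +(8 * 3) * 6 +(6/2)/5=1336/9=148.44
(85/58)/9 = 85/522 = 0.16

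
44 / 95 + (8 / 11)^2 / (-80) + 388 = 4465308 / 11495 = 388.46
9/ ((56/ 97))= 873/ 56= 15.59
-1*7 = -7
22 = 22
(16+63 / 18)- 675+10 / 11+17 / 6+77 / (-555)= -1326609 / 2035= -651.90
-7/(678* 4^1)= -7/2712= -0.00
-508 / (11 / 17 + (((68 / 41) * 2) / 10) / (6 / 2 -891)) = -393024360 / 500321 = -785.54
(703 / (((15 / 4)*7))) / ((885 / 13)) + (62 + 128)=190.39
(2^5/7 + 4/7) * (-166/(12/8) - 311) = -15180/7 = -2168.57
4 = 4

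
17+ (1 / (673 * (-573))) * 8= 6555685 / 385629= 17.00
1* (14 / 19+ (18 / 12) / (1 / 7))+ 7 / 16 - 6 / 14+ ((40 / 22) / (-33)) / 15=26052347 / 2317392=11.24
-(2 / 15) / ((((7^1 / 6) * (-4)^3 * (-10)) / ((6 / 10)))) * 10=-3 / 2800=-0.00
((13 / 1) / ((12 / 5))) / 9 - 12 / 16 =-0.15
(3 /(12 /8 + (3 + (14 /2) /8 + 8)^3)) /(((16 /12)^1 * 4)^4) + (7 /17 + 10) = 1143652467 /109842304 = 10.41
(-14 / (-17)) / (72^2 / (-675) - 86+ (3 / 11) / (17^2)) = -65450 / 7445143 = -0.01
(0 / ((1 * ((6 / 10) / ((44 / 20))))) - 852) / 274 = -426 / 137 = -3.11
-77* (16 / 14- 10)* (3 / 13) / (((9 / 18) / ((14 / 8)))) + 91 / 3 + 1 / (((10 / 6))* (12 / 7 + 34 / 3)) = 31054877 / 53430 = 581.23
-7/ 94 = -0.07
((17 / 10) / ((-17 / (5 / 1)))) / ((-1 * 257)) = 1 / 514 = 0.00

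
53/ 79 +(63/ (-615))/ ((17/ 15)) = 31964/ 55063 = 0.58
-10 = -10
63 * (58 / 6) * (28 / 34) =8526 / 17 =501.53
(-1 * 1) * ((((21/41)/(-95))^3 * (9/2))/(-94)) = -83349/11109134766500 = -0.00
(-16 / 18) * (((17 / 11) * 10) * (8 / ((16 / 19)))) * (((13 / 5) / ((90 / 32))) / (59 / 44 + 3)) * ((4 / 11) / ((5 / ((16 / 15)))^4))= -563580239872 / 26923166015625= -0.02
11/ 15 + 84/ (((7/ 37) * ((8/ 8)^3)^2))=6671/ 15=444.73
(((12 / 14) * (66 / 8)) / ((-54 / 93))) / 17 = -341 / 476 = -0.72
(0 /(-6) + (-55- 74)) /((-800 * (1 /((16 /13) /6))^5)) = 44032 /751868325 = 0.00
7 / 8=0.88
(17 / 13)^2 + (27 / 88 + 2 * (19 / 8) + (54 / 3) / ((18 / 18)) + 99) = 1840661 / 14872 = 123.77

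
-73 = -73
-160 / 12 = -40 / 3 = -13.33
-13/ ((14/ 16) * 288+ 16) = -13/ 268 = -0.05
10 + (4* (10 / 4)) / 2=15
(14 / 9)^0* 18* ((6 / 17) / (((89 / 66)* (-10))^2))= 117612 / 3366425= 0.03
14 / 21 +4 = 14 / 3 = 4.67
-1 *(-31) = 31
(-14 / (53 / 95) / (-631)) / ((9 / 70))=93100 / 300987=0.31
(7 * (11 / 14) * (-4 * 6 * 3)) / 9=-44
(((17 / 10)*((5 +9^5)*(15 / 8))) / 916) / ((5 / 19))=28611663 / 36640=780.89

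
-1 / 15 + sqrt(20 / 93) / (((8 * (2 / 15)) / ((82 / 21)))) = -1 / 15 + 205 * sqrt(465) / 2604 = 1.63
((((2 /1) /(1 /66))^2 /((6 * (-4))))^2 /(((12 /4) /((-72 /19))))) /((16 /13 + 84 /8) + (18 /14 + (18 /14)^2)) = -1465079616 /32281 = -45385.20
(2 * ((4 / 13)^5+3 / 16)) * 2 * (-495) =-559480185 / 1485172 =-376.71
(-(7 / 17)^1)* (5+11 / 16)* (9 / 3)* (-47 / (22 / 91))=8173347 / 5984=1365.87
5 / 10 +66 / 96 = 19 / 16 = 1.19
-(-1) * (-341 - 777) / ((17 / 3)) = -197.29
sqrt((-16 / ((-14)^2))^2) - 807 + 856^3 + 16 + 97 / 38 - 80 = 1167885776895 / 1862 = 627221147.63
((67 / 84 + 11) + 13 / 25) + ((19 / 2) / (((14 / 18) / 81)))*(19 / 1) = 5643031 / 300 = 18810.10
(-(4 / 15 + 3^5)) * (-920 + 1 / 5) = 5593917 / 25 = 223756.68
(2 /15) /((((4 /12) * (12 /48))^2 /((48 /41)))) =4608 /205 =22.48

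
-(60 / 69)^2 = -400 / 529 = -0.76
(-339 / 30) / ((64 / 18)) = -1017 / 320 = -3.18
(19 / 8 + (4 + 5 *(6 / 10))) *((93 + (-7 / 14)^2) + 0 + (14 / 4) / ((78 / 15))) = 91575 / 104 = 880.53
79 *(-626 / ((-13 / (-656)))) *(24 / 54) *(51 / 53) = -2206044032 / 2067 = -1067268.52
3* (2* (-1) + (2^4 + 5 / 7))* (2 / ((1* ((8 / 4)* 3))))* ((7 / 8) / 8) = 103 / 64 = 1.61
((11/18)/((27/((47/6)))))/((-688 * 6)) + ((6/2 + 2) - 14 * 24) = -3984329605/12037248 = -331.00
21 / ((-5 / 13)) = -273 / 5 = -54.60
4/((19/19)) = 4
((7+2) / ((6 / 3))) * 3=27 / 2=13.50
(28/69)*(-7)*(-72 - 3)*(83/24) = 101675/138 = 736.78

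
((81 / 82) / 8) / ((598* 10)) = 81 / 3922880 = 0.00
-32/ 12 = -8/ 3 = -2.67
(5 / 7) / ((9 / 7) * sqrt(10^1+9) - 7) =-245 / 862 - 45 * sqrt(19) / 862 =-0.51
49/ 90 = 0.54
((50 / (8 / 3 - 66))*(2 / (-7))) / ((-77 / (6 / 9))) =-20 / 10241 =-0.00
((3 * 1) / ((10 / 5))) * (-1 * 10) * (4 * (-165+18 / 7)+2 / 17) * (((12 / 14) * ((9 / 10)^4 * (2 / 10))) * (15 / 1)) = 6846908697 / 416500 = 16439.16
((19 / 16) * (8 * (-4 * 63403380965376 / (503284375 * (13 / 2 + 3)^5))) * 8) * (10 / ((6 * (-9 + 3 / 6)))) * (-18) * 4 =-1558201490605080576 / 223000978316875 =-6987.42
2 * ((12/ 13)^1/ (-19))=-24/ 247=-0.10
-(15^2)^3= -11390625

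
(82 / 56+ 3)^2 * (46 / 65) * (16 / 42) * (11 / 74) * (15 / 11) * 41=14734375 / 329966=44.65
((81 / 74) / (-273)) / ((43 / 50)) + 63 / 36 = 1010767 / 579124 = 1.75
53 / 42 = 1.26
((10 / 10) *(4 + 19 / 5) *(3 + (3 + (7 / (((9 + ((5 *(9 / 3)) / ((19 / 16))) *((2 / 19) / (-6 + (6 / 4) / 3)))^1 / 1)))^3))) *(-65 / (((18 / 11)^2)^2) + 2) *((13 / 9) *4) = -34331428745982881974279 / 16560466248934978740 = -2073.10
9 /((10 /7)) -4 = 23 /10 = 2.30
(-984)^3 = -952763904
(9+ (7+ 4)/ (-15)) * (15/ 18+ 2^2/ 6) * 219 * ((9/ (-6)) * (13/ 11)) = -264771/ 55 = -4814.02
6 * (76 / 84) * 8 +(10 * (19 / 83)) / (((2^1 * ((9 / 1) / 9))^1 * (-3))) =75031 / 1743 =43.05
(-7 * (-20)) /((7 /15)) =300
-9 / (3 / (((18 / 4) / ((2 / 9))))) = -243 / 4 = -60.75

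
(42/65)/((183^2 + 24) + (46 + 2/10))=7/363558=0.00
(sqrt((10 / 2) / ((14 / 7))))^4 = 25 / 4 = 6.25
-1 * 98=-98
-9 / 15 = -3 / 5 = -0.60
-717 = -717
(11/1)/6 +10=71/6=11.83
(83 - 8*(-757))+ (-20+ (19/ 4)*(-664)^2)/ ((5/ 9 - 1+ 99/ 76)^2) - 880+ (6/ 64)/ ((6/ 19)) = 62823236395579/ 22052416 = 2848814.22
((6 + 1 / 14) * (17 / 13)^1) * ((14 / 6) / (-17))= -85 / 78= -1.09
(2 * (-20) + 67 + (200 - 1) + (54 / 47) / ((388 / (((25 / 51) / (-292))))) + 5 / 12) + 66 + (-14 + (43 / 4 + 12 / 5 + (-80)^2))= 4543080460997 / 678926280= 6691.57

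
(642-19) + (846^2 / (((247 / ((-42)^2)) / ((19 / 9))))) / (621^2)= 40291195 / 61893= 650.98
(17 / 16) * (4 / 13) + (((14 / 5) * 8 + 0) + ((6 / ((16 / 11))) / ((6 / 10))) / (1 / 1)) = 15393 / 520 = 29.60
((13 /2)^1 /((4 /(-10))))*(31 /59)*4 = -2015 /59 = -34.15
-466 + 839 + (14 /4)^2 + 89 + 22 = 1985 /4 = 496.25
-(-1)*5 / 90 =1 / 18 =0.06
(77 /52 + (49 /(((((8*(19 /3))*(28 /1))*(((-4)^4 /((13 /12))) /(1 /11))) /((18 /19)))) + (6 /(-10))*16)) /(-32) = 34335817741 /135326597120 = 0.25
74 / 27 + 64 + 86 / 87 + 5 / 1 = 56947 / 783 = 72.73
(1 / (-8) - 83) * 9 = -748.12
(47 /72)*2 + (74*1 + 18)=3359 /36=93.31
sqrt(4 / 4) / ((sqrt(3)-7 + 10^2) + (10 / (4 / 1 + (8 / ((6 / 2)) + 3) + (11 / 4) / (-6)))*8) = 1655511 / 168296402-48841*sqrt(3) / 504889206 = 0.01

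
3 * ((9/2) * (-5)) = -135/2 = -67.50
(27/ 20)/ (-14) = -27/ 280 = -0.10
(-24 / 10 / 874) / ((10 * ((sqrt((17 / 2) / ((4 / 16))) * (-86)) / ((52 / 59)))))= 39 * sqrt(34) / 471184325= 0.00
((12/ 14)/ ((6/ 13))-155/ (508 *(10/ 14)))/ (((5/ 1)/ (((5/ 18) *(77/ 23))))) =6215/ 23368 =0.27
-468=-468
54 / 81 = 2 / 3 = 0.67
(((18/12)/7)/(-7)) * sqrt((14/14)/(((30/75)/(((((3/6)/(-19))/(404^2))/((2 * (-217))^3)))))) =-3 * sqrt(41230)/283380848576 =-0.00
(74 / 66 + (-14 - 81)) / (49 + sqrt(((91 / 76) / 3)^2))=-235448 / 123893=-1.90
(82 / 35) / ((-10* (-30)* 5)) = 41 / 26250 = 0.00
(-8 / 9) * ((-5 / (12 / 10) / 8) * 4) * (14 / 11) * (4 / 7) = 400 / 297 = 1.35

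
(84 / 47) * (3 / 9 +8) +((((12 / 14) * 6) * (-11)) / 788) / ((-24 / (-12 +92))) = 980810 / 64813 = 15.13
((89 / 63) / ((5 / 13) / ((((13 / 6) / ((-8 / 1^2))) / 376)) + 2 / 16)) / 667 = -120328 / 30328698771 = -0.00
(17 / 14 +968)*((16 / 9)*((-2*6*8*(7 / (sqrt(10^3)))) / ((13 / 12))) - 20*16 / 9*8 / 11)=-3473664*sqrt(10) / 325 - 5789440 / 231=-58861.56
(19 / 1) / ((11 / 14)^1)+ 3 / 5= 1363 / 55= 24.78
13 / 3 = 4.33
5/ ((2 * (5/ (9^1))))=9/ 2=4.50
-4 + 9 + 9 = 14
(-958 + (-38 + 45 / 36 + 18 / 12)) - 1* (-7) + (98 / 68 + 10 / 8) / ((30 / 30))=-33441 / 34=-983.56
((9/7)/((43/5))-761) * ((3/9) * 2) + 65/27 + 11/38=-155814077/308826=-504.54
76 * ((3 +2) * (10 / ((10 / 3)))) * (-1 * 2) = -2280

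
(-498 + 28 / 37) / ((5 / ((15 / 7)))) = -213.10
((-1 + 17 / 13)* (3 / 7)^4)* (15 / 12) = 405 / 31213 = 0.01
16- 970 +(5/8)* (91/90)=-137285/144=-953.37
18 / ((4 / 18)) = 81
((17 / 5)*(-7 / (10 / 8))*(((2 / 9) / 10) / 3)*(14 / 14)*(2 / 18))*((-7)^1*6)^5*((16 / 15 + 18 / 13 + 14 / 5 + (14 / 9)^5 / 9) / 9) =55388328420339712 / 38861623125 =1425270.59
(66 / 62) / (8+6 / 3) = 33 / 310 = 0.11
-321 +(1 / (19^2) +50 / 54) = -320.07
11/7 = 1.57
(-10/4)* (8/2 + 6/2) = -35/2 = -17.50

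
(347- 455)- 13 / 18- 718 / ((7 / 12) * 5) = -223583 / 630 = -354.89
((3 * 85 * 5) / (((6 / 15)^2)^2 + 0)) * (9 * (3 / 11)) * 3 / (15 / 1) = 24449.57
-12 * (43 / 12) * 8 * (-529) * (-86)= -15649936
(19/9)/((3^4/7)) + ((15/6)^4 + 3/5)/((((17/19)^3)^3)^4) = 25082087099745621651019674656532199355090321909294717/11533966479925277595877291512054237623710476883920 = 2174.63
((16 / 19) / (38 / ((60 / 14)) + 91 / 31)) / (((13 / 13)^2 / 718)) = 333870 / 6517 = 51.23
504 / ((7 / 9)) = 648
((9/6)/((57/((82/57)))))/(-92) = -41/99636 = -0.00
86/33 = 2.61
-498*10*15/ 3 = -24900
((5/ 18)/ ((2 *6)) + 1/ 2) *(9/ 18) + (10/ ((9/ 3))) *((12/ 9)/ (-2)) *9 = -8527/ 432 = -19.74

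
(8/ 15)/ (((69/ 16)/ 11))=1408/ 1035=1.36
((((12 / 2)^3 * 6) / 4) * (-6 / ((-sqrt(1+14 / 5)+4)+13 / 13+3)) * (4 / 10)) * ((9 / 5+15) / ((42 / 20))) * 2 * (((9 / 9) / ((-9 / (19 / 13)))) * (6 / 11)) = 787968 * sqrt(95) / 215215+6303744 / 43043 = 182.14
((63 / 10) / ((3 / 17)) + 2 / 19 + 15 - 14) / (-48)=-2331 / 3040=-0.77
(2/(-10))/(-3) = 1/15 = 0.07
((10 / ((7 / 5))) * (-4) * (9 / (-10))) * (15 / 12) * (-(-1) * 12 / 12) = 225 / 7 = 32.14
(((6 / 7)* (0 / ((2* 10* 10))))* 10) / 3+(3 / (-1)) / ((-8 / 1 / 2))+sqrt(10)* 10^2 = 3 / 4+100* sqrt(10) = 316.98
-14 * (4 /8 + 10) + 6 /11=-1611 /11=-146.45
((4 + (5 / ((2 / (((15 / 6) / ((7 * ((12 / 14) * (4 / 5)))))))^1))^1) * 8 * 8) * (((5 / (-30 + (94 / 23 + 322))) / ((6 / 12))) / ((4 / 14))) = 81949 / 2043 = 40.11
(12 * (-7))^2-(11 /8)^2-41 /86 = 19411597 /2752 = 7053.63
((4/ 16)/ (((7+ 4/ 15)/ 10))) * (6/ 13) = 225/ 1417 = 0.16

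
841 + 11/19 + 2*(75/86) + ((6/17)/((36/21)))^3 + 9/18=27096595395/32111368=843.83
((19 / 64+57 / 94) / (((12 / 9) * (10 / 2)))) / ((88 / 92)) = 17043 / 120320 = 0.14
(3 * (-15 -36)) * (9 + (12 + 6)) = -4131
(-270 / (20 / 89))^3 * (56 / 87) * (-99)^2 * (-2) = 634656134977326 / 29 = 21884694309562.97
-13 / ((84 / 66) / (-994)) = 10153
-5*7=-35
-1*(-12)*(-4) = -48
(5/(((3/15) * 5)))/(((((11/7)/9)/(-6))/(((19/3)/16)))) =-5985/88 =-68.01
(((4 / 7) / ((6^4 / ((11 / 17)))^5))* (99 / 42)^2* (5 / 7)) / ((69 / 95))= 9256406225 / 95558287007727059035226112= 0.00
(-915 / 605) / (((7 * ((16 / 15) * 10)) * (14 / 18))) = -4941 / 189728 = -0.03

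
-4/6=-2/3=-0.67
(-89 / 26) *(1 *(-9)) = 801 / 26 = 30.81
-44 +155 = 111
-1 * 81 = -81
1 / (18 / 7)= 7 / 18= 0.39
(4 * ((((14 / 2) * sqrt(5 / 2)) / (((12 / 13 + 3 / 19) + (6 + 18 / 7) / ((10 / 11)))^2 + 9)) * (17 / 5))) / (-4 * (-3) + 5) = 20926087 * sqrt(10) / 892725525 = 0.07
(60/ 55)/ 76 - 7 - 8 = -3132/ 209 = -14.99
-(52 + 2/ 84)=-2185/ 42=-52.02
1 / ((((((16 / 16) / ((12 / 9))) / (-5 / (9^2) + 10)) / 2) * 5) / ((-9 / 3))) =-1288 / 81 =-15.90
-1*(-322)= 322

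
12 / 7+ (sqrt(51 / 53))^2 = 993 / 371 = 2.68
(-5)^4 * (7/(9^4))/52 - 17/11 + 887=3323063405/3752892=885.47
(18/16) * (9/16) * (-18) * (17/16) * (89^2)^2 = -777564592713/1024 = -759340422.57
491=491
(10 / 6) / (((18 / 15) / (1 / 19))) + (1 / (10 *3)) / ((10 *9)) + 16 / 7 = 847183 / 359100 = 2.36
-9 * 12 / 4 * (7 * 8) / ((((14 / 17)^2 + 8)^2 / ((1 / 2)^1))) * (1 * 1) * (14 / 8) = -12277587 / 698896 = -17.57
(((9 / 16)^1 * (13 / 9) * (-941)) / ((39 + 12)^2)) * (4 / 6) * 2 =-12233 / 31212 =-0.39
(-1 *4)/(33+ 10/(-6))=-6/47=-0.13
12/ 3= 4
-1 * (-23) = 23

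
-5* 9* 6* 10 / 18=-150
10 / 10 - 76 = -75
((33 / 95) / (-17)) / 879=-0.00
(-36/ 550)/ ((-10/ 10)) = 18/ 275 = 0.07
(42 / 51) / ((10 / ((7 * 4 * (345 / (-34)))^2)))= 32660460 / 4913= 6647.76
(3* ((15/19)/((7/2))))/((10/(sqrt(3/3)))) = 9/133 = 0.07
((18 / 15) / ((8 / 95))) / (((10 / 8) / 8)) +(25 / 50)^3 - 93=-67 / 40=-1.68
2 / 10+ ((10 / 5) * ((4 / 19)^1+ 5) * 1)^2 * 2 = 392401 / 1805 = 217.40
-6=-6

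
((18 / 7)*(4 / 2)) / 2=18 / 7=2.57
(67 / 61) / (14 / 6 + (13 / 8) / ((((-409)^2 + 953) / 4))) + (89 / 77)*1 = 5998173457 / 3687638185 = 1.63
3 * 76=228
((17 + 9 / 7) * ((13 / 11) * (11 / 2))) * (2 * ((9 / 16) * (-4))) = -3744 / 7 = -534.86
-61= -61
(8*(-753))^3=-218602381824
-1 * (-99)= 99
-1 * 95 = -95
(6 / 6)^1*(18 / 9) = 2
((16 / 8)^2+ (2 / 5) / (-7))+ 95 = 3463 / 35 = 98.94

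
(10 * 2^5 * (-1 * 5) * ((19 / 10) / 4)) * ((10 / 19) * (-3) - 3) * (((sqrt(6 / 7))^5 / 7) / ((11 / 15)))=1879200 * sqrt(42) / 26411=461.12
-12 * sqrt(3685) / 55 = -13.24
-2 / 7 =-0.29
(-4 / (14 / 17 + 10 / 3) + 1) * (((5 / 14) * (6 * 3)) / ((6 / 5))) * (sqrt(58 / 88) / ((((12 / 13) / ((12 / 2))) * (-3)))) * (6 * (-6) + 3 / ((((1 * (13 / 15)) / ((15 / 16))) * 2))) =51075 * sqrt(319) / 74624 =12.22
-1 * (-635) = 635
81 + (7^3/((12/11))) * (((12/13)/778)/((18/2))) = 7376879/91026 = 81.04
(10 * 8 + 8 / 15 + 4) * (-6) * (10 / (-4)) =1268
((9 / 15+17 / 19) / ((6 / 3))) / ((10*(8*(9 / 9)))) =0.01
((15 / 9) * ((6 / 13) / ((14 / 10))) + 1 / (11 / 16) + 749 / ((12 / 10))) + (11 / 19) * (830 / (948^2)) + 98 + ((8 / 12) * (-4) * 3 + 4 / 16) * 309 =-14277143476961 / 8546225688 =-1670.58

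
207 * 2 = 414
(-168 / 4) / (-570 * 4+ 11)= 42 / 2269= 0.02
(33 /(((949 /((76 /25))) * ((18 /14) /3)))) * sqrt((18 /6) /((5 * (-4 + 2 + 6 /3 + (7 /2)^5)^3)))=107008 * sqrt(210) /97692788375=0.00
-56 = -56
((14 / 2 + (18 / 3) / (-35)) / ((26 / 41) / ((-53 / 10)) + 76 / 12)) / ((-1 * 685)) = -1558041 / 971155325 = -0.00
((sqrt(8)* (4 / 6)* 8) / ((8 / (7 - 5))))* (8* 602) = 38528* sqrt(2) / 3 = 18162.27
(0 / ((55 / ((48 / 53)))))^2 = 0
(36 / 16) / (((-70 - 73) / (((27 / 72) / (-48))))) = 9 / 73216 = 0.00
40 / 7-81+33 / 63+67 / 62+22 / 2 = -81611 / 1302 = -62.68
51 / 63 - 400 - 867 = -1266.19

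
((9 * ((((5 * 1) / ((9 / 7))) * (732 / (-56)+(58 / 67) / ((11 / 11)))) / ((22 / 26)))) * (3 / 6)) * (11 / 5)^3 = -18009277 / 6700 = -2687.95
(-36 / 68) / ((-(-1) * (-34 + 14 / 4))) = 18 / 1037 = 0.02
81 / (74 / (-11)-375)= -891 / 4199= -0.21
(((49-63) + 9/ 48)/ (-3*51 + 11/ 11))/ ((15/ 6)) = 221/ 6080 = 0.04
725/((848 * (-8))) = -725/6784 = -0.11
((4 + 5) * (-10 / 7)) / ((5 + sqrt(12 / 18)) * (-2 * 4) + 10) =2025 / 4501 - 180 * sqrt(6) / 4501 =0.35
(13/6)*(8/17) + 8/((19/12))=6.07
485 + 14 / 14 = 486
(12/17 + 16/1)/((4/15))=1065/17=62.65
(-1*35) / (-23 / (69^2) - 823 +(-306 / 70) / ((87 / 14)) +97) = 1050525 / 21812149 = 0.05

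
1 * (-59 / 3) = -59 / 3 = -19.67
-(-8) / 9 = 8 / 9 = 0.89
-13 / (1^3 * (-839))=13 / 839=0.02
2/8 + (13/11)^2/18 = 1427/4356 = 0.33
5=5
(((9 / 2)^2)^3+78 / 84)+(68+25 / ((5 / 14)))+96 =8538.69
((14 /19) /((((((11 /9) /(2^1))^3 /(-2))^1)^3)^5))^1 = -140877196447028021566745556755539107957981731929399622564315136 /1384919190016957990715154468967474948209362649569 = -101722322473777.70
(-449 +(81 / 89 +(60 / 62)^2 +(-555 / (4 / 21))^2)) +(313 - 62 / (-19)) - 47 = 220740718124779 / 26000816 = 8489761.17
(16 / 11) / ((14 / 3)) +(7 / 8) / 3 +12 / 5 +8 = 101671 / 9240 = 11.00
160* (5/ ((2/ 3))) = 1200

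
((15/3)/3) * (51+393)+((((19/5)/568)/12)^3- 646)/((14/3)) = 601.57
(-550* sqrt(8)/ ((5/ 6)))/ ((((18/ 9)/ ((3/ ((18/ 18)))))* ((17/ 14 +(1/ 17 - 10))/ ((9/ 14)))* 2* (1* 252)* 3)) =2805* sqrt(2)/ 29078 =0.14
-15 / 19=-0.79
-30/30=-1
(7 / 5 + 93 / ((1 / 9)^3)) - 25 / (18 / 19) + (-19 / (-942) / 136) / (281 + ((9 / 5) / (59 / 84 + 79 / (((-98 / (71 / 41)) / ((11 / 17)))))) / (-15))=67772.01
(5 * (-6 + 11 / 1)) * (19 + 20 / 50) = 485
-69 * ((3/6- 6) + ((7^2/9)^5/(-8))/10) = 7094506607/1574640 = 4505.48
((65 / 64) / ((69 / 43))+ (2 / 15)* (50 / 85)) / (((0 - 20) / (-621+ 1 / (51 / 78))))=22.03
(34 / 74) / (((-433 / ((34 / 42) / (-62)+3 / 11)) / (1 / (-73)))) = 63223 / 16750051626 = 0.00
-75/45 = -5/3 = -1.67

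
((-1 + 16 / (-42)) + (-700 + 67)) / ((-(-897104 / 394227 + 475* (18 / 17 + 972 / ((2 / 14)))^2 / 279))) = 252966135861 / 31438760358275354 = 0.00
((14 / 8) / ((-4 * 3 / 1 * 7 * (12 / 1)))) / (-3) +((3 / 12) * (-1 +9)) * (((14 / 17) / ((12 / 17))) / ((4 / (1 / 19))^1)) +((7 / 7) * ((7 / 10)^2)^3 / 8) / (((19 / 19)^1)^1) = 188728937 / 4104000000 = 0.05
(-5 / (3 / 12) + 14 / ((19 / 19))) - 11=-17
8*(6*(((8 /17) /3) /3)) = 128 /51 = 2.51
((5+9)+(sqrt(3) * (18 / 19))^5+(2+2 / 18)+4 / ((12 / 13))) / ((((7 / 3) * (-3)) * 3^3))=-184 / 1701 - 629856 * sqrt(3) / 17332693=-0.17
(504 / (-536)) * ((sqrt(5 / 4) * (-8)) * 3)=756 * sqrt(5) / 67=25.23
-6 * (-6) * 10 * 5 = 1800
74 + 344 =418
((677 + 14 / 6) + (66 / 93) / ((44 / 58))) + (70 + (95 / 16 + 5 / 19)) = 21386905 / 28272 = 756.47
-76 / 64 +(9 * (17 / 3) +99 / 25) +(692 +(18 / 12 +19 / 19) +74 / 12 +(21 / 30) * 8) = 912047 / 1200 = 760.04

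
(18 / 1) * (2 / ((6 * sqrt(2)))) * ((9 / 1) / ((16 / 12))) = 28.64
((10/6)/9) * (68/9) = 340/243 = 1.40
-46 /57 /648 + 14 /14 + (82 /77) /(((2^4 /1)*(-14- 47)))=173083033 /173488392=1.00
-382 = -382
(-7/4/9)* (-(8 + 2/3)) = 91/54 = 1.69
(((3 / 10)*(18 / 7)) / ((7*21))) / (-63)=-1 / 12005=-0.00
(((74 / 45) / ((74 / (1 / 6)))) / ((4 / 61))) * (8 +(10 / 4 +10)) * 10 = 11.58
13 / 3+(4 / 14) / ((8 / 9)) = 391 / 84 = 4.65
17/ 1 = 17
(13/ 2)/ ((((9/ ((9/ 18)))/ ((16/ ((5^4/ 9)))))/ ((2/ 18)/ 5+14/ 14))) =2392/ 28125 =0.09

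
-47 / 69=-0.68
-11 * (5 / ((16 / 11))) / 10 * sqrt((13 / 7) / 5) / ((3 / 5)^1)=-121 * sqrt(455) / 672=-3.84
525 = 525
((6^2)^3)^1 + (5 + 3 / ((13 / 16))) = 606641 / 13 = 46664.69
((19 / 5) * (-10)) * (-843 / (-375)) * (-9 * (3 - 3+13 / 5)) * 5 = 1249326 / 125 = 9994.61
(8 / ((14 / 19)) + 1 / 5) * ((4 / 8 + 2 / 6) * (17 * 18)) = 19737 / 7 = 2819.57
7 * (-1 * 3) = -21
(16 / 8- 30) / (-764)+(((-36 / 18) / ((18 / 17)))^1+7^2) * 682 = 55231151 / 1719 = 32129.81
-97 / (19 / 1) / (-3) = 97 / 57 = 1.70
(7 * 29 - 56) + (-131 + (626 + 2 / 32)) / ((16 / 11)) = 124763 / 256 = 487.36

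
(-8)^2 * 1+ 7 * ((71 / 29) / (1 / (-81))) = -1324.17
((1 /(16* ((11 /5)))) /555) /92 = 1 /1797312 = 0.00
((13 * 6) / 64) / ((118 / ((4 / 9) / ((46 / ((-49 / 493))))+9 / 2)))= 11937419 / 256896384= 0.05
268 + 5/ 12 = 3221/ 12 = 268.42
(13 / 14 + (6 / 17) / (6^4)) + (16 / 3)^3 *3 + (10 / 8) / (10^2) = 117223723 / 257040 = 456.05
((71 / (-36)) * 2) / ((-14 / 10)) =355 / 126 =2.82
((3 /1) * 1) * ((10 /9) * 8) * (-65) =-5200 /3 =-1733.33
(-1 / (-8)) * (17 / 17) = 1 / 8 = 0.12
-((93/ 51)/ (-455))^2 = -961/ 59830225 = -0.00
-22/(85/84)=-1848/85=-21.74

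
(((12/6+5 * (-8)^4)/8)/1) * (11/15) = 112651/60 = 1877.52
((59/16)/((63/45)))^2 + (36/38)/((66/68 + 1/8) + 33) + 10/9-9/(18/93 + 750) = 1363623634687/169090096896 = 8.06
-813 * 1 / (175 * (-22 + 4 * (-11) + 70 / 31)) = 25203 / 345800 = 0.07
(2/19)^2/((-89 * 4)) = -1/32129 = -0.00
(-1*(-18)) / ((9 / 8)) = 16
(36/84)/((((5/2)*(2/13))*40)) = 39/1400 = 0.03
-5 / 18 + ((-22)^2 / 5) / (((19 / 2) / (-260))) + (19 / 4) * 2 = -451447 / 171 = -2640.04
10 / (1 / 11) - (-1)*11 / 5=561 / 5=112.20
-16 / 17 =-0.94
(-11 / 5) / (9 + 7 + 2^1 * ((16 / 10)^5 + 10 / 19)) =-11875 / 205244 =-0.06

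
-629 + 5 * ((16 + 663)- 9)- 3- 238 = 2480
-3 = -3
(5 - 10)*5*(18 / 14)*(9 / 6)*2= -96.43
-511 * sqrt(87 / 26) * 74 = -18907 * sqrt(2262) / 13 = -69171.24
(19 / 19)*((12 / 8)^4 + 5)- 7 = 49 / 16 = 3.06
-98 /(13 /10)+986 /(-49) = -60838 /637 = -95.51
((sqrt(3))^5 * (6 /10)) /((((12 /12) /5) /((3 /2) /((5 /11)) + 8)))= 3051 * sqrt(3) /10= 528.45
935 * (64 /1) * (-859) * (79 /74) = -2030401120 /37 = -54875705.95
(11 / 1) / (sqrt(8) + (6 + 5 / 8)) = 1.16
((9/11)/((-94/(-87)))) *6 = 2349/517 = 4.54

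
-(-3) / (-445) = -3 / 445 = -0.01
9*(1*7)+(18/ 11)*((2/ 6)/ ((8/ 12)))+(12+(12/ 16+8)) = 3721/ 44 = 84.57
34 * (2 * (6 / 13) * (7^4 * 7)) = 527481.23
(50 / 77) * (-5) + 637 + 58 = 53265 / 77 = 691.75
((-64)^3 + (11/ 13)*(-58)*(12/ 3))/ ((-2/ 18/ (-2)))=-61387632/ 13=-4722125.54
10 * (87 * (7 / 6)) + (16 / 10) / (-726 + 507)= 1111417 / 1095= 1014.99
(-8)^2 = 64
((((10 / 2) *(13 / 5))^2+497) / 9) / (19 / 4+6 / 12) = 296 / 21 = 14.10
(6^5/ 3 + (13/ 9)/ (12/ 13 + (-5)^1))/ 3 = 863.88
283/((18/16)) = 2264/9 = 251.56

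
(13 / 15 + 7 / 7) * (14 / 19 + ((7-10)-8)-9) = -3416 / 95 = -35.96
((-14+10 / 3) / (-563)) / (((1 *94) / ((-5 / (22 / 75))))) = -1000 / 291071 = -0.00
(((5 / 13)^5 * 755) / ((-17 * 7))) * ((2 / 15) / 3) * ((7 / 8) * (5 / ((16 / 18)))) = -2359375 / 201983392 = -0.01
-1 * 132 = -132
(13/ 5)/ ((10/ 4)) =26/ 25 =1.04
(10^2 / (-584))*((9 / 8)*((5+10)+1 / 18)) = -6775 / 2336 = -2.90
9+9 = 18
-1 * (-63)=63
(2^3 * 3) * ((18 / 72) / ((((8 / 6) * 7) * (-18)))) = -1 / 28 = -0.04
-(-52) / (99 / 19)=988 / 99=9.98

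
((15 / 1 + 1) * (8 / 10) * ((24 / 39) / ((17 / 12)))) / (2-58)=-768 / 7735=-0.10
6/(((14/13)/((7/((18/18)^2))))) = 39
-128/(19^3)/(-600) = 0.00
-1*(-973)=973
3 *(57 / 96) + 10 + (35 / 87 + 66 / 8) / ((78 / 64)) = 2049977 / 108576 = 18.88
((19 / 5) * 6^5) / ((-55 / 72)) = -10637568 / 275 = -38682.07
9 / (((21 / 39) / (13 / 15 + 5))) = 98.06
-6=-6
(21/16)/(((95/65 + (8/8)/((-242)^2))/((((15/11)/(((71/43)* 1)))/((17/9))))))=2109322215/5372255612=0.39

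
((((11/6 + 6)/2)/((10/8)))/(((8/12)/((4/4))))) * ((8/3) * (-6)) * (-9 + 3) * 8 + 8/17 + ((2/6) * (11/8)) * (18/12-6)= 4906891/1360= 3608.01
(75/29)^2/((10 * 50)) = 45/3364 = 0.01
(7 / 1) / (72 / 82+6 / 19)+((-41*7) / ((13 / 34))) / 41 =-150451 / 12090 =-12.44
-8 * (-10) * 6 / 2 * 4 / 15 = 64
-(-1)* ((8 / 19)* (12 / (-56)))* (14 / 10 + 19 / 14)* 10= -2316 / 931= -2.49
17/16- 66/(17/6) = -22.23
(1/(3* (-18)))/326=-1/17604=-0.00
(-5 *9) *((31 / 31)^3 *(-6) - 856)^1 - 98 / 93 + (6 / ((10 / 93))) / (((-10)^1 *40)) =7214718053 / 186000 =38788.81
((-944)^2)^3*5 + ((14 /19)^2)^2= 461122563966554215585296 /130321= 3538359619451617280.29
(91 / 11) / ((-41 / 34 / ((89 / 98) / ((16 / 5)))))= -98345 / 50512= -1.95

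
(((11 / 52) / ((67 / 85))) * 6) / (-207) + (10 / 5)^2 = 479857 / 120198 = 3.99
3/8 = 0.38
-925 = -925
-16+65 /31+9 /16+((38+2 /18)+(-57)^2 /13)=15941011 /58032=274.69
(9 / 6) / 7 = 3 / 14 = 0.21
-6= -6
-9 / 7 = -1.29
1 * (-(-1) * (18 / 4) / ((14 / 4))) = 9 / 7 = 1.29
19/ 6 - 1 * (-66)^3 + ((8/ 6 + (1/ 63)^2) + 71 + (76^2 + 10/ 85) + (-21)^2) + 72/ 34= 39645884599/ 134946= 293790.74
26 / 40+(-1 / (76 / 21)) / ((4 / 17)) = -797 / 1520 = -0.52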